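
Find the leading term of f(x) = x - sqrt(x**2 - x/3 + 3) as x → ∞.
1/6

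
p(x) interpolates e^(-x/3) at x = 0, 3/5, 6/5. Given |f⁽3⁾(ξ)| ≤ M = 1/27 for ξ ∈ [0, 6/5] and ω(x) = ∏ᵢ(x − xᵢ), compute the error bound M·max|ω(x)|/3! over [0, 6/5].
sqrt(3)/3375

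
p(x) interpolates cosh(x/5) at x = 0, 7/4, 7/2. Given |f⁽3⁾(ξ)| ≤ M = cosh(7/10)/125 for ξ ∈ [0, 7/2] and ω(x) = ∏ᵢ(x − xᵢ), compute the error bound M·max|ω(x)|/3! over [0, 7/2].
343*sqrt(3)*cosh(7/10)/216000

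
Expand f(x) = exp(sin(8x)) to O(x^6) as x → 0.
1 + 8*x + 32*x**2 - 512*x**4 - 32768*x**5/15 + O(x**6)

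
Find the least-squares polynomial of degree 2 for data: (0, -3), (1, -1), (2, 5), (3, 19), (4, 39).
-19/7 + (-76/35)x + (22/7)x²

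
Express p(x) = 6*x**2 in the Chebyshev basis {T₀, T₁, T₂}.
(3)T₀ + (3)T₂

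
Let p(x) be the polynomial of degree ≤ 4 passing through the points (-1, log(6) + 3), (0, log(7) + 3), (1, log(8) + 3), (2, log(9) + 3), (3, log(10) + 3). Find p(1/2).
log(4*2**(3/32)*3**(83/128)*5**(3/128)*7**(15/32)/3) + 3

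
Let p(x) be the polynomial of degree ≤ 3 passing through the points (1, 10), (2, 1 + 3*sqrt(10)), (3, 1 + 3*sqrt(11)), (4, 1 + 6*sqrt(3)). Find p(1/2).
-105*sqrt(10)/16 - 15*sqrt(3)/8 + 63*sqrt(11)/16 + 331/16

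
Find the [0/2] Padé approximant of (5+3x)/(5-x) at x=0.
1/(12*x**2/25 - 4*x/5 + 1)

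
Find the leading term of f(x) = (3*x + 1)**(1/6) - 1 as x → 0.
x/2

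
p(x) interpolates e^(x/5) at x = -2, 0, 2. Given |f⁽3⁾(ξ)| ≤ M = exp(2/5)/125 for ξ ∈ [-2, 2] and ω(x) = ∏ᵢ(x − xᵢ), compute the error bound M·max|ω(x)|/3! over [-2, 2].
8*sqrt(3)*exp(2/5)/3375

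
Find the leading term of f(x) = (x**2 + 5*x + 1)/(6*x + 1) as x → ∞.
x/6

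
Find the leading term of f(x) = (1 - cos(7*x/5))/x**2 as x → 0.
49/50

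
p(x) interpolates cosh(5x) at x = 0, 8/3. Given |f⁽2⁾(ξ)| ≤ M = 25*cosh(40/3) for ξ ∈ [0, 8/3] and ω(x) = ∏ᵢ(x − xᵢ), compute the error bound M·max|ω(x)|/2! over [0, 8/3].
200*cosh(40/3)/9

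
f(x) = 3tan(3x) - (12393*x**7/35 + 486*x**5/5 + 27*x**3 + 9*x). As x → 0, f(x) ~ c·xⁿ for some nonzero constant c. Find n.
9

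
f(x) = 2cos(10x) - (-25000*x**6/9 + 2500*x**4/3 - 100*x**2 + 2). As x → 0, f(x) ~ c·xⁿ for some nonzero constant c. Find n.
8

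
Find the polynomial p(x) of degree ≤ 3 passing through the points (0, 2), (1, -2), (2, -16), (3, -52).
-2*x**3 + x**2 - 3*x + 2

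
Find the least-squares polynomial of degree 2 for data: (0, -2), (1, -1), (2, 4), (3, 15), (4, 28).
-74/35 + (-34/35)x + (15/7)x²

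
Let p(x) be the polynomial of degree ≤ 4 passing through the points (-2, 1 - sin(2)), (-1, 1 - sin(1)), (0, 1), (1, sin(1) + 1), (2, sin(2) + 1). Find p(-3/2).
-7*sin(1)/8 - 5*sin(2)/16 + 1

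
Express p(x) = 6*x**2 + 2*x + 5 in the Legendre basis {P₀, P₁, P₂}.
(7)P₀ + (2)P₁ + (4)P₂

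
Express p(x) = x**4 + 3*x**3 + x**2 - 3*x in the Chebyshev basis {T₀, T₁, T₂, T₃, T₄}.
(7/8)T₀ + (-3/4)T₁ + T₂ + (3/4)T₃ + (1/8)T₄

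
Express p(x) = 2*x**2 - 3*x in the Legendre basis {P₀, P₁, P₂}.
(2/3)P₀ + (-3)P₁ + (4/3)P₂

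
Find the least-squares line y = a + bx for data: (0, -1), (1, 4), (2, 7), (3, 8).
a = 0, b = 3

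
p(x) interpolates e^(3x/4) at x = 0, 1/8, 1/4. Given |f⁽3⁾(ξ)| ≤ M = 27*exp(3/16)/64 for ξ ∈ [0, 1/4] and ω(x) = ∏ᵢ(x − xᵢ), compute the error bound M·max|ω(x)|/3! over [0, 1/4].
sqrt(3)*exp(3/16)/32768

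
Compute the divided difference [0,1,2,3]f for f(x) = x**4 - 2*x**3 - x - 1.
4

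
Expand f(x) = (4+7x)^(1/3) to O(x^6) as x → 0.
2**(2/3) + 7*2**(2/3)*x/12 - 49*2**(2/3)*x**2/144 + 1715*2**(2/3)*x**3/5184 - 12005*2**(2/3)*x**4/31104 + 184877*2**(2/3)*x**5/373248 + O(x**6)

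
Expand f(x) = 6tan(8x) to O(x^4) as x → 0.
48*x + 1024*x**3 + O(x**4)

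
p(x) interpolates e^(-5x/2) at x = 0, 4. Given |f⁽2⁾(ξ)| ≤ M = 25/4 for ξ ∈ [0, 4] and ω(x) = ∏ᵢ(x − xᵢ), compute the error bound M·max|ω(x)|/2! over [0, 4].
25/2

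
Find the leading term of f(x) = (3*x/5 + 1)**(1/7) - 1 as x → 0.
3*x/35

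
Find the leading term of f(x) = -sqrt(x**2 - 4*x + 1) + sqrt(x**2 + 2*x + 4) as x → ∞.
3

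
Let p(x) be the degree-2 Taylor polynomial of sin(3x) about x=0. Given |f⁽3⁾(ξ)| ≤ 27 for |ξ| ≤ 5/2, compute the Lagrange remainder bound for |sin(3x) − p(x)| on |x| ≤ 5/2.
1125/16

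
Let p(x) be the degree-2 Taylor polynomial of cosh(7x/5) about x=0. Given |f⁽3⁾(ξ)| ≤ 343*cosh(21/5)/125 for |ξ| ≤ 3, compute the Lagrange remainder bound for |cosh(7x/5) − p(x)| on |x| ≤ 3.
3087*cosh(21/5)/250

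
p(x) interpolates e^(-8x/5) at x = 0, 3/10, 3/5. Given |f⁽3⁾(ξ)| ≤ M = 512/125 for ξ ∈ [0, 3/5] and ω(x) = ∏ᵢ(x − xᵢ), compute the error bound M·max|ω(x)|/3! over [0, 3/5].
64*sqrt(3)/15625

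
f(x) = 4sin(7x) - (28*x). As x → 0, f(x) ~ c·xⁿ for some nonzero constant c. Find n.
3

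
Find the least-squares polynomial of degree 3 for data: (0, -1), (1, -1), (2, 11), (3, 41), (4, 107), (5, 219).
-11/9 + (127/189)x + (-107/63)x² + (56/27)x³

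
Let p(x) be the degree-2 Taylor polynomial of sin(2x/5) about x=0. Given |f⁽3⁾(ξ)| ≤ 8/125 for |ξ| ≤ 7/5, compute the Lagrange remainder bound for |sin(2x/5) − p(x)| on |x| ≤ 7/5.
1372/46875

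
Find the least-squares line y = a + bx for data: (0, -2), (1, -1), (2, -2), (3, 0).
a = -2, b = 1/2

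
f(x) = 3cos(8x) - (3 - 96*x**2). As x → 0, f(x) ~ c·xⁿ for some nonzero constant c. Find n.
4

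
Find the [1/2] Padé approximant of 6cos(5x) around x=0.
6/(25*x**2/2 + 1)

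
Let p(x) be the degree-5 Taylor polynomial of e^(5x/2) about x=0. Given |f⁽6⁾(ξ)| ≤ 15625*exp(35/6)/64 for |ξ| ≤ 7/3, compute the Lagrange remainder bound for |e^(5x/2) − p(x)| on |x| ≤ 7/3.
367653125*exp(35/6)/6718464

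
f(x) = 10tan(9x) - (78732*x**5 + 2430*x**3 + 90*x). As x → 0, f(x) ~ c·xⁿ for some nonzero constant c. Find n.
7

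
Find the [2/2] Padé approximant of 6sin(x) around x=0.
6*x/(x**2/6 + 1)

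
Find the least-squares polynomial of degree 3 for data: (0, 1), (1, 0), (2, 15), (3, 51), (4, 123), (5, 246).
38/63 + (-467/378)x + (-17/126)x² + (55/27)x³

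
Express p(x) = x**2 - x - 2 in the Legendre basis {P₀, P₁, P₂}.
(-5/3)P₀ - P₁ + (2/3)P₂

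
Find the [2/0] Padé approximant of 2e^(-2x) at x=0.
4*x**2 - 4*x + 2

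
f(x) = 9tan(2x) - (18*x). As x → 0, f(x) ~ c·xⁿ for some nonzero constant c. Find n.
3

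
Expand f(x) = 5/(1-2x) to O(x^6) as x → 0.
5 + 10*x + 20*x**2 + 40*x**3 + 80*x**4 + 160*x**5 + O(x**6)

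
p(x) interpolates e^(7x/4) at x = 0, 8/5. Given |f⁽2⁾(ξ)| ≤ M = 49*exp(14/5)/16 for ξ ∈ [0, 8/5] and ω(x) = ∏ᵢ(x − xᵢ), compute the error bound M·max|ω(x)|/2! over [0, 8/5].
49*exp(14/5)/50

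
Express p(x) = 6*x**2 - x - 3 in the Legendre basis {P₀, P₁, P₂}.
-P₀ - P₁ + (4)P₂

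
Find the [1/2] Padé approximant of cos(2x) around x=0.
1/(2*x**2 + 1)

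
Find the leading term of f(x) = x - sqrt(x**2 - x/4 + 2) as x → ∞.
1/8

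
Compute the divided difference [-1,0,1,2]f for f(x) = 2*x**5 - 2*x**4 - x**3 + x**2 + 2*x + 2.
5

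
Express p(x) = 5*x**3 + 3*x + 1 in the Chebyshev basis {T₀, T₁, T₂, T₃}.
T₀ + (27/4)T₁ + (5/4)T₃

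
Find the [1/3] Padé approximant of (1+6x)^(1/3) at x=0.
(5*x + 1)/(8*x**3/3 - 2*x**2 + 3*x + 1)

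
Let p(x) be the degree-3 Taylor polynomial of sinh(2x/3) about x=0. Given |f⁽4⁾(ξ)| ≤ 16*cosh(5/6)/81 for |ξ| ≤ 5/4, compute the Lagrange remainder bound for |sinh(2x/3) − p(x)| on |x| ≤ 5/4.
625*cosh(5/6)/31104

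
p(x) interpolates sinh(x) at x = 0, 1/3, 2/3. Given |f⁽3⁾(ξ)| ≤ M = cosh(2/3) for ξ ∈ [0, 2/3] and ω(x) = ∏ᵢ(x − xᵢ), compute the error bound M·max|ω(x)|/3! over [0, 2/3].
sqrt(3)*cosh(2/3)/729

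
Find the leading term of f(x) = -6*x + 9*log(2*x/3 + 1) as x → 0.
-2*x**2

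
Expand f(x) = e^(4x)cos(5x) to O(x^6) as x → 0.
1 + 4*x - 9*x**2/2 - 118*x**3/3 - 1519*x**4/24 - 619*x**5/30 + O(x**6)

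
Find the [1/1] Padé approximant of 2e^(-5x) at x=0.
(2 - 5*x)/(5*x/2 + 1)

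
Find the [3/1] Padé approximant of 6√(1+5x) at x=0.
(-375*x**3/32 + 225*x**2/8 + 135*x/4 + 6)/(25*x/8 + 1)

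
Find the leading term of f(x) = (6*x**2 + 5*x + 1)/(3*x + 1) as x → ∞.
2*x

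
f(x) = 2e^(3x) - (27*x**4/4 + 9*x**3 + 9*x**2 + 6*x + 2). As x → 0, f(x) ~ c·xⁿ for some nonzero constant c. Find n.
5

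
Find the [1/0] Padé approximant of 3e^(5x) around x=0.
15*x + 3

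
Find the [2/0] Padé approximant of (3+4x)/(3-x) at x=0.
5*x**2/9 + 5*x/3 + 1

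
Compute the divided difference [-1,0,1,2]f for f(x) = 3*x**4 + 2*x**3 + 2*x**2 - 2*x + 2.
8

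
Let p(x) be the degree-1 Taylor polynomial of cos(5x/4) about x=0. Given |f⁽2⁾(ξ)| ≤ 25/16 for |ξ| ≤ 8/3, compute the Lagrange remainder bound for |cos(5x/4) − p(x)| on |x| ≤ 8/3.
50/9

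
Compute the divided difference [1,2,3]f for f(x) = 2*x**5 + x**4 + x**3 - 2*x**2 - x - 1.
209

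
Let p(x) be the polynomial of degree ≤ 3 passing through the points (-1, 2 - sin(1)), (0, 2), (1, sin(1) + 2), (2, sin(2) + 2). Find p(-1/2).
-5*sin(1)/8 + sin(2)/16 + 2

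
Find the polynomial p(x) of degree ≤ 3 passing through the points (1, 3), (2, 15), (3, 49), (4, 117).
2*x**3 - x**2 + x + 1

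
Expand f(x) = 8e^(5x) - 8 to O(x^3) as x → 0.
40*x + 100*x**2 + O(x**3)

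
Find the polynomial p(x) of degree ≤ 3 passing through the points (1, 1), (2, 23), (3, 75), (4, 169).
2*x**3 + 3*x**2 - x - 3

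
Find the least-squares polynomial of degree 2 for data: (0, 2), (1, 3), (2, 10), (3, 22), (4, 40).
69/35 + (-23/14)x + (39/14)x²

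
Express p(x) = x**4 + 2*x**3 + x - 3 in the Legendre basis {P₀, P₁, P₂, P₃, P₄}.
(-14/5)P₀ + (11/5)P₁ + (4/7)P₂ + (4/5)P₃ + (8/35)P₄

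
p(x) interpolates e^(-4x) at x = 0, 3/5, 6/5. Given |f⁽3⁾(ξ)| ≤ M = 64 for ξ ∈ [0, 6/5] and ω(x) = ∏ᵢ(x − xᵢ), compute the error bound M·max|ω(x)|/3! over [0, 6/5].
64*sqrt(3)/125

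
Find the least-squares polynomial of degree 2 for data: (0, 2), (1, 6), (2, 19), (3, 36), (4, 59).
8/5 + (12/5)x + (3)x²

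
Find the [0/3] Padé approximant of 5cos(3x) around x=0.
5/(9*x**2/2 + 1)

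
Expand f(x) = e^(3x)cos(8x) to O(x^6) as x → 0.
1 + 3*x - 55*x**2/2 - 183*x**3/2 + 721*x**4/24 + 14801*x**5/40 + O(x**6)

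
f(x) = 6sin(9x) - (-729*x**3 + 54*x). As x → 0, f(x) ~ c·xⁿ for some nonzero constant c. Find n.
5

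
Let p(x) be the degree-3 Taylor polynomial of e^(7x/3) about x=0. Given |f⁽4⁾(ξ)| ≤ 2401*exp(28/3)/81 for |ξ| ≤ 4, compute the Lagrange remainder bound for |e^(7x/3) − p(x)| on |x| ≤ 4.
76832*exp(28/3)/243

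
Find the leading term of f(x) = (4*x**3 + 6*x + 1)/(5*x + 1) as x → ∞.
4*x**2/5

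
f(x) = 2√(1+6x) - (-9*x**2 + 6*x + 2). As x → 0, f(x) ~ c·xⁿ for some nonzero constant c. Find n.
3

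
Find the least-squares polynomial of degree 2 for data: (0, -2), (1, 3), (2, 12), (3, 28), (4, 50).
-61/35 + (83/70)x + (41/14)x²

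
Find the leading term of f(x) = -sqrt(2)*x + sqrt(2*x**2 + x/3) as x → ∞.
sqrt(2)/12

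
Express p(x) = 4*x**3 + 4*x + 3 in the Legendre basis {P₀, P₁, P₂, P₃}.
(3)P₀ + (32/5)P₁ + (8/5)P₃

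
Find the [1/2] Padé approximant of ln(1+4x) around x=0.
4*x/(-4*x**2/3 + 2*x + 1)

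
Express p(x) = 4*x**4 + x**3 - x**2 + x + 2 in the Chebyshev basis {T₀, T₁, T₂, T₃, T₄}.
(3)T₀ + (7/4)T₁ + (3/2)T₂ + (1/4)T₃ + (1/2)T₄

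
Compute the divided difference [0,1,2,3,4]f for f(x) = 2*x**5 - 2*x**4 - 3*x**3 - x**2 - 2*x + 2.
18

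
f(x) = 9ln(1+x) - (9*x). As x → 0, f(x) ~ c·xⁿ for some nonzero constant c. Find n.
2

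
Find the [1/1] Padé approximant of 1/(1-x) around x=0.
1/(1 - x)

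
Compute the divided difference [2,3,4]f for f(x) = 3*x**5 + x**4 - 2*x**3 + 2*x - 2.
892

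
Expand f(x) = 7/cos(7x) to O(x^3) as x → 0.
7 + 343*x**2/2 + O(x**3)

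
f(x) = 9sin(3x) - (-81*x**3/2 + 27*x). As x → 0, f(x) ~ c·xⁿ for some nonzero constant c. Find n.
5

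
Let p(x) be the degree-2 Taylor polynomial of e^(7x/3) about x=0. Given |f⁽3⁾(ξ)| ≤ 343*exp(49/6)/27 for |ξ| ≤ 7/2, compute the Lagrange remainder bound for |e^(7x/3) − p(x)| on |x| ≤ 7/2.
117649*exp(49/6)/1296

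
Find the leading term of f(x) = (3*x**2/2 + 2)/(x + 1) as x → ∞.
3*x/2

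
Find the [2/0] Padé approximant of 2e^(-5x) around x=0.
25*x**2 - 10*x + 2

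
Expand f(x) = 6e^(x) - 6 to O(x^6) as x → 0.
6*x + 3*x**2 + x**3 + x**4/4 + x**5/20 + O(x**6)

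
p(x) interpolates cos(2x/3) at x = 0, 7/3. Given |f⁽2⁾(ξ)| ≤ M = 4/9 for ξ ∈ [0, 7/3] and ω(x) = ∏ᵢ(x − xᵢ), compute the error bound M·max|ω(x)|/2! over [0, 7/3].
49/162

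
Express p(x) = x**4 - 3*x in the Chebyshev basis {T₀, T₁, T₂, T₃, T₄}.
(3/8)T₀ + (-3)T₁ + (1/2)T₂ + (1/8)T₄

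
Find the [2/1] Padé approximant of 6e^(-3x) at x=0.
(9*x**2 - 12*x + 6)/(x + 1)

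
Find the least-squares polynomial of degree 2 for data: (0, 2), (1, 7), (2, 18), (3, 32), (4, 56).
79/35 + (111/70)x + (41/14)x²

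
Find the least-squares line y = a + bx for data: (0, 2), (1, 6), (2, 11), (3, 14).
a = 21/10, b = 41/10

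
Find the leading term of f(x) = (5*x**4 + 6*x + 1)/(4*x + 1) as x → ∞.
5*x**3/4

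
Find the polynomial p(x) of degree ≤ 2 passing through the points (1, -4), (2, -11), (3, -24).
-3*x**2 + 2*x - 3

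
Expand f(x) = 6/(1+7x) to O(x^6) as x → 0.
6 - 42*x + 294*x**2 - 2058*x**3 + 14406*x**4 - 100842*x**5 + O(x**6)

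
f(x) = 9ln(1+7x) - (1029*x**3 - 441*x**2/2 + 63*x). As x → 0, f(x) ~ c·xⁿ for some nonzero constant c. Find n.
4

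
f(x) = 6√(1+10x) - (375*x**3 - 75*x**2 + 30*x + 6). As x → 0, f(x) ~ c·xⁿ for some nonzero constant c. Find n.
4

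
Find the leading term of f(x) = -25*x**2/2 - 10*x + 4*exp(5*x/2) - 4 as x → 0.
125*x**3/12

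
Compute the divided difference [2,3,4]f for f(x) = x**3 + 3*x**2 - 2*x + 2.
12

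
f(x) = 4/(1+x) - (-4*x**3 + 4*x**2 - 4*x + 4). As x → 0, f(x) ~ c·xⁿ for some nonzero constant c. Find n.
4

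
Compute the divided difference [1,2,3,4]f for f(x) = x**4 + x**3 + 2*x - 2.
11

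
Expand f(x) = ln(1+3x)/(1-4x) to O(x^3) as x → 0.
3*x + 15*x**2/2 + O(x**3)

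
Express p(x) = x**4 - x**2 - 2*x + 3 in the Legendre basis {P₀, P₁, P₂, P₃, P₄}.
(43/15)P₀ + (-2)P₁ + (-2/21)P₂ + (8/35)P₄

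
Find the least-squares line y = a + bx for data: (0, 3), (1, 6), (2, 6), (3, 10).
a = 31/10, b = 21/10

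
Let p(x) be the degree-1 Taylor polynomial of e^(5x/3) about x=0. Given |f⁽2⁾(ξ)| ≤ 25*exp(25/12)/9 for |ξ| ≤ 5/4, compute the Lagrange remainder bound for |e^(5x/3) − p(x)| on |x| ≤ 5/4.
625*exp(25/12)/288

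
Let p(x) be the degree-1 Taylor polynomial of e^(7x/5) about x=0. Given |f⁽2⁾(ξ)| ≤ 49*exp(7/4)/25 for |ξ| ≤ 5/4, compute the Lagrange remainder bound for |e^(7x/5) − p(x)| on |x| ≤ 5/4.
49*exp(7/4)/32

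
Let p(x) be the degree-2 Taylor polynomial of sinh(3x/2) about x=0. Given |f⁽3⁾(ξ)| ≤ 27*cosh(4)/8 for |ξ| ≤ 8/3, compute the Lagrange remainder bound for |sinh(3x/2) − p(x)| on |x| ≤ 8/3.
32*cosh(4)/3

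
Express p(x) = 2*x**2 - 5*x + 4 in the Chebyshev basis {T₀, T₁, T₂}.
(5)T₀ + (-5)T₁ + T₂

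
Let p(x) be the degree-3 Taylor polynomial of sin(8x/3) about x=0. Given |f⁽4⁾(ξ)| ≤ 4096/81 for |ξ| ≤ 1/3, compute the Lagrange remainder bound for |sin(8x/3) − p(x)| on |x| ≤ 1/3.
512/19683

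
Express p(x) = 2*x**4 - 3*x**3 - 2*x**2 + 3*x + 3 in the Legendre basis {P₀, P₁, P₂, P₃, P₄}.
(41/15)P₀ + (6/5)P₁ + (-4/21)P₂ + (-6/5)P₃ + (16/35)P₄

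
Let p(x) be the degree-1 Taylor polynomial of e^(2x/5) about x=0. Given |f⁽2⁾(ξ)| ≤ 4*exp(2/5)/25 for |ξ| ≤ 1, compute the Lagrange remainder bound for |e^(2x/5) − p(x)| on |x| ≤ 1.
2*exp(2/5)/25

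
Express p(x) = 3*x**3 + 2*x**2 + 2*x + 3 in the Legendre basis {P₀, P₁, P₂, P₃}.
(11/3)P₀ + (19/5)P₁ + (4/3)P₂ + (6/5)P₃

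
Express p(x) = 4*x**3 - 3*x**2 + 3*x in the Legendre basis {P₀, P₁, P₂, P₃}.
-P₀ + (27/5)P₁ + (-2)P₂ + (8/5)P₃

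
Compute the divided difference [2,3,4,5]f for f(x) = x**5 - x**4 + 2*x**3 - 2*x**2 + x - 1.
113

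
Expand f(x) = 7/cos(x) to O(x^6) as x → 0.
7 + 7*x**2/2 + 35*x**4/24 + O(x**6)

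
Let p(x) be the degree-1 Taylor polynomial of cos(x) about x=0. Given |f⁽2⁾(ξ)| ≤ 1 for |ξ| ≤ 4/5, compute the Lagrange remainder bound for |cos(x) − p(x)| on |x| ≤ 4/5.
8/25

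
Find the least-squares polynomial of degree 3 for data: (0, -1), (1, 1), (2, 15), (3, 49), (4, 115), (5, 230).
-83/63 + (149/54)x + (-389/252)x² + (221/108)x³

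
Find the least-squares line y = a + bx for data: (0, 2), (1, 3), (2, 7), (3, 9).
a = 3/2, b = 5/2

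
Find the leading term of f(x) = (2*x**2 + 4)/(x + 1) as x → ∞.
2*x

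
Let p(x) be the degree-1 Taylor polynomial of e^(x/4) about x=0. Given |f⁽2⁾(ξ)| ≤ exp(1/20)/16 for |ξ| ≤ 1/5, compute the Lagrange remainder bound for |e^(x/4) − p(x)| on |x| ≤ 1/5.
exp(1/20)/800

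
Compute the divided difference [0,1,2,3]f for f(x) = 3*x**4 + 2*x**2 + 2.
18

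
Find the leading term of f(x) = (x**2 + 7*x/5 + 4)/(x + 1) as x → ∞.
x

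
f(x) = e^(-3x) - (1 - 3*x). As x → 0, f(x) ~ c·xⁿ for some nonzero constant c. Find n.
2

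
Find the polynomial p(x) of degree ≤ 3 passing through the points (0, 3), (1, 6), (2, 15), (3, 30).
3*x**2 + 3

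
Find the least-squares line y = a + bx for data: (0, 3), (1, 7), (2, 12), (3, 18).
a = 5/2, b = 5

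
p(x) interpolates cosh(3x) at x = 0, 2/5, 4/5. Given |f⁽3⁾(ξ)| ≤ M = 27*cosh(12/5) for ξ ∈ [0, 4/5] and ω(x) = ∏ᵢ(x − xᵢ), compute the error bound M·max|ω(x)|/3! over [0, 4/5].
8*sqrt(3)*cosh(12/5)/125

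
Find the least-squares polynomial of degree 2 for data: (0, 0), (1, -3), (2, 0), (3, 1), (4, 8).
-8/35 + (-22/7)x + (9/7)x²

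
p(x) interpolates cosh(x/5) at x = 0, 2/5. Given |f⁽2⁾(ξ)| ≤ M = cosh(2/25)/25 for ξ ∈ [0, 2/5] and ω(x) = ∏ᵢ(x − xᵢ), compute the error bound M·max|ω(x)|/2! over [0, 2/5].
cosh(2/25)/1250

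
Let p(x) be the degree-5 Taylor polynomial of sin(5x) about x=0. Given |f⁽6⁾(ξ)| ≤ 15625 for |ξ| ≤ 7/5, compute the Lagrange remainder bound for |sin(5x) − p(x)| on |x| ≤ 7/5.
117649/720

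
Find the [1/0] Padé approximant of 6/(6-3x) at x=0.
x/2 + 1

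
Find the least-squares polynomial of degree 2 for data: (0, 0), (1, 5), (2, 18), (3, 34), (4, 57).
-8/35 + (221/70)x + (39/14)x²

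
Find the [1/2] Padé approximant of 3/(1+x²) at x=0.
3/(x**2 + 1)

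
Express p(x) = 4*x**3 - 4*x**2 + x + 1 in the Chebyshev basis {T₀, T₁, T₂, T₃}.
-T₀ + (4)T₁ + (-2)T₂ + T₃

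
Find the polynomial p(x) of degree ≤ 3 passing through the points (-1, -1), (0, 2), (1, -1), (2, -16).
-x**3 - 3*x**2 + x + 2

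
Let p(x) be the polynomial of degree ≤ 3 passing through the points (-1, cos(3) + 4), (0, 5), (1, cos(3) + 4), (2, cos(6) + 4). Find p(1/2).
cos(3)/2 - cos(6)/16 + 73/16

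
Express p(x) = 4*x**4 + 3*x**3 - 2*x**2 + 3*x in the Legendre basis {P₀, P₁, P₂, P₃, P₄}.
(2/15)P₀ + (24/5)P₁ + (20/21)P₂ + (6/5)P₃ + (32/35)P₄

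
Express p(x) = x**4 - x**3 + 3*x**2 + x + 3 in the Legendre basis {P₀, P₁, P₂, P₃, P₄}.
(21/5)P₀ + (2/5)P₁ + (18/7)P₂ + (-2/5)P₃ + (8/35)P₄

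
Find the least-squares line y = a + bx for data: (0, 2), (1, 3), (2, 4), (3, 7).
a = 8/5, b = 8/5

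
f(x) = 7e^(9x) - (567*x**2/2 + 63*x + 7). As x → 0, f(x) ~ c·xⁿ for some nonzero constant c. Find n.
3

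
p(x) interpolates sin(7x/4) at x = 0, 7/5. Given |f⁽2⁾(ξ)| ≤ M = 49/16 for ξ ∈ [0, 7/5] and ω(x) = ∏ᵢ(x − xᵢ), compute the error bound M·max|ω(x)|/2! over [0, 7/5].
2401/3200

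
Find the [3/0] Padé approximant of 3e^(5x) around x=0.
125*x**3/2 + 75*x**2/2 + 15*x + 3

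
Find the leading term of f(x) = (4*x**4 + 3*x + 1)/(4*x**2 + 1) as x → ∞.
x**2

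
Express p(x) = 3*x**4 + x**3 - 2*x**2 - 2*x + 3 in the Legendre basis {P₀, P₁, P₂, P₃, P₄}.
(44/15)P₀ + (-7/5)P₁ + (8/21)P₂ + (2/5)P₃ + (24/35)P₄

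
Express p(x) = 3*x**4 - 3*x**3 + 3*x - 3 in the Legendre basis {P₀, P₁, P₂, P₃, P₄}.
(-12/5)P₀ + (6/5)P₁ + (12/7)P₂ + (-6/5)P₃ + (24/35)P₄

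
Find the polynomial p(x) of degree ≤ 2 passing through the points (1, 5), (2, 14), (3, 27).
2*x**2 + 3*x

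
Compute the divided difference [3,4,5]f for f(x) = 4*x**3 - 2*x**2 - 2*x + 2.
46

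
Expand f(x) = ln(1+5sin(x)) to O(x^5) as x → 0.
5*x - 25*x**2/2 + 245*x**3/6 - 1825*x**4/12 + O(x**5)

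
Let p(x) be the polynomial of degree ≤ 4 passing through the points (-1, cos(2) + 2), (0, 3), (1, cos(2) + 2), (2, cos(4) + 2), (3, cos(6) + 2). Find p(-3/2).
693*cos(2)/128 - 41/32 + 35*cos(6)/128 - 45*cos(4)/32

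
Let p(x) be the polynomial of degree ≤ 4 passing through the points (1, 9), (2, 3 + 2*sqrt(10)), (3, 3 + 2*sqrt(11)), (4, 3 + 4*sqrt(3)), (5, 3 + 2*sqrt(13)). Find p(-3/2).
-2145*sqrt(10)/16 - 1365*sqrt(3)/8 + 1155*sqrt(13)/64 + 9201/64 + 5005*sqrt(11)/32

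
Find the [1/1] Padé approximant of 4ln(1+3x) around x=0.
12*x/(3*x/2 + 1)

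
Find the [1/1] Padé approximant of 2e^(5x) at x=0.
(5*x + 2)/(1 - 5*x/2)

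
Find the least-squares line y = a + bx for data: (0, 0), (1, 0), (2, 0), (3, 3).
a = -3/5, b = 9/10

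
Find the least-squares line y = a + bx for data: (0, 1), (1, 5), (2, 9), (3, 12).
a = 6/5, b = 37/10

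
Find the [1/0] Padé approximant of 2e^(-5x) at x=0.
2 - 10*x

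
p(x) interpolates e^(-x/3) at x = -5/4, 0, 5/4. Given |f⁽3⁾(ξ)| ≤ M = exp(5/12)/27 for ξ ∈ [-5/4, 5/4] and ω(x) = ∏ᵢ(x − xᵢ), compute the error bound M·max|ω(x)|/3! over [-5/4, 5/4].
125*sqrt(3)*exp(5/12)/46656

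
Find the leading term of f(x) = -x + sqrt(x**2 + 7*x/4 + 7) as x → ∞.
7/8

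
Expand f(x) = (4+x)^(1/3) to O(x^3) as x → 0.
2**(2/3) + 2**(2/3)*x/12 - 2**(2/3)*x**2/144 + O(x**3)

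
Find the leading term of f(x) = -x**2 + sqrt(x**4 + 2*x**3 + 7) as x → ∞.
x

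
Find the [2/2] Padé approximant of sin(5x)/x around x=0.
(5 - 175*x**2/12)/(5*x**2/4 + 1)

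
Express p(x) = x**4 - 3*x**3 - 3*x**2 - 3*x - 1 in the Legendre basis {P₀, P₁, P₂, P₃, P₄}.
(-9/5)P₀ + (-24/5)P₁ + (-10/7)P₂ + (-6/5)P₃ + (8/35)P₄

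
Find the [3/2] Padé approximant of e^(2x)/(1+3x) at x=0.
(536*x**3/1455 + 498*x**2/485 + 147*x/97 + 1)/(-707*x**2/485 + 244*x/97 + 1)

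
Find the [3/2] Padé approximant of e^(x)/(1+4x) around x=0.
(3299*x**3/76260 + 6429*x**2/25420 + 957*x/1271 + 1)/(-25121*x**2/25420 + 4770*x/1271 + 1)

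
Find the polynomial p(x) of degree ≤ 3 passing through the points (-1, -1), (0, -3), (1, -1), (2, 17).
2*x**3 + 2*x**2 - 2*x - 3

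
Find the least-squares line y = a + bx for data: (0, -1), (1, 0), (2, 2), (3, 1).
a = -7/10, b = 4/5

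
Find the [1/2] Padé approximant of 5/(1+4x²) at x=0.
5/(4*x**2 + 1)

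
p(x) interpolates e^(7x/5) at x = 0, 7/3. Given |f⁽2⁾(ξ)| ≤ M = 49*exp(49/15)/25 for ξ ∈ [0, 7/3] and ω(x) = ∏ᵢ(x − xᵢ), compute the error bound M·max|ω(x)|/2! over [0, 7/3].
2401*exp(49/15)/1800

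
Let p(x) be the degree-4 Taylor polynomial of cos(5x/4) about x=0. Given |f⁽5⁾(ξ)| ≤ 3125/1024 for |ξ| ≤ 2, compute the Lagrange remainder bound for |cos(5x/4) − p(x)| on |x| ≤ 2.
625/768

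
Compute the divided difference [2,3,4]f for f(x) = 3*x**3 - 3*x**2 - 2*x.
24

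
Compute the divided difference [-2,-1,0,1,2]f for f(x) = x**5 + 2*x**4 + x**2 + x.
2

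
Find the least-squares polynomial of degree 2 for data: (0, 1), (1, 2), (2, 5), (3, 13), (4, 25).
44/35 + (-127/70)x + (27/14)x²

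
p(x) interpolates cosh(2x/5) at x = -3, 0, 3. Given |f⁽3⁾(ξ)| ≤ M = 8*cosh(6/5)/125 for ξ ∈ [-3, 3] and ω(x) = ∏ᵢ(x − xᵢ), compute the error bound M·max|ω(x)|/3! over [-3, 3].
8*sqrt(3)*cosh(6/5)/125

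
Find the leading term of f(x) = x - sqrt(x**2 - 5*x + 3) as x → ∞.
5/2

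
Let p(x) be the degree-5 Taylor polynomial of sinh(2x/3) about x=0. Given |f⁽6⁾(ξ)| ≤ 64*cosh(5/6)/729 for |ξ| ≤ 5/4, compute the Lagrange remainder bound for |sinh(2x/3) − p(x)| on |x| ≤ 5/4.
3125*cosh(5/6)/6718464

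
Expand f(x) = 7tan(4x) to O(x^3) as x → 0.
28*x + O(x**3)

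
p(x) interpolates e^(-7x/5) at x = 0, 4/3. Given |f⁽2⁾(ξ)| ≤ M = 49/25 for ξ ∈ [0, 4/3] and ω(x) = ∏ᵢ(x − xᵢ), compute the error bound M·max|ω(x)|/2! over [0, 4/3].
98/225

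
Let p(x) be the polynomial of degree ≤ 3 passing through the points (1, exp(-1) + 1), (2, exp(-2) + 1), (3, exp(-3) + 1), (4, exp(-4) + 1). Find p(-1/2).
(-189*exp(2) - 35 + 135*e + 16*exp(4) + 105*exp(3))*exp(-4)/16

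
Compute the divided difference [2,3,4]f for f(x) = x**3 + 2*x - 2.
9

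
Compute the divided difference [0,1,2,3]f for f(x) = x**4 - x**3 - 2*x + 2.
5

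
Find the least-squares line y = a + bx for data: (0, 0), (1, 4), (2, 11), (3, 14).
a = -1/10, b = 49/10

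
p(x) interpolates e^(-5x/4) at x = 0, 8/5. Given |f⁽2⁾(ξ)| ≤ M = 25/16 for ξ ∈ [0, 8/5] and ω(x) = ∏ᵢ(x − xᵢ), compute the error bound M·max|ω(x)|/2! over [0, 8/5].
1/2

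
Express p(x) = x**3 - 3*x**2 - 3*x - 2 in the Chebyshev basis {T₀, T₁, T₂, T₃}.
(-7/2)T₀ + (-9/4)T₁ + (-3/2)T₂ + (1/4)T₃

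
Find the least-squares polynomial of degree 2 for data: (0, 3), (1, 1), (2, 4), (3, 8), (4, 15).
19/7 + (-163/70)x + (19/14)x²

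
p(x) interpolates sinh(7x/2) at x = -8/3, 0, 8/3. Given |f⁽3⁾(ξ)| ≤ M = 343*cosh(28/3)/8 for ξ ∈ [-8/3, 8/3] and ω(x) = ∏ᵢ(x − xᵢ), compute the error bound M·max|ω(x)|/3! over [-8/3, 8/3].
21952*sqrt(3)*cosh(28/3)/729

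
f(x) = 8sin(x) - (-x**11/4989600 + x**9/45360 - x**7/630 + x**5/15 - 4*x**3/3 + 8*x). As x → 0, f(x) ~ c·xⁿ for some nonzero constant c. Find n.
13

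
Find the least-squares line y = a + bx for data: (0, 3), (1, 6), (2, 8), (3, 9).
a = 7/2, b = 2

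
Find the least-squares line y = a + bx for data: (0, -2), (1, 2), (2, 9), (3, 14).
a = -5/2, b = 11/2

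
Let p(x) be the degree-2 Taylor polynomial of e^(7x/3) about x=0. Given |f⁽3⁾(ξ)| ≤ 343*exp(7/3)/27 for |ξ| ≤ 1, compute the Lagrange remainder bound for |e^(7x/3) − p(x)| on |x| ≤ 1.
343*exp(7/3)/162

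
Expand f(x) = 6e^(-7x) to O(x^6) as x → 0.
6 - 42*x + 147*x**2 - 343*x**3 + 2401*x**4/4 - 16807*x**5/20 + O(x**6)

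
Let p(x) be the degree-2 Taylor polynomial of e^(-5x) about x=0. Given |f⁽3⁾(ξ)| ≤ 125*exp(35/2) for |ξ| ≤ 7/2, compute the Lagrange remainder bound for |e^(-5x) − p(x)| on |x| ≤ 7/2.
42875*exp(35/2)/48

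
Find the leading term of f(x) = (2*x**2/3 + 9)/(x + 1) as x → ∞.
2*x/3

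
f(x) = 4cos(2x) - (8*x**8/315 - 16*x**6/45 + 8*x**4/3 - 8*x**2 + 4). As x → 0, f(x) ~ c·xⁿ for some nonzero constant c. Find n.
10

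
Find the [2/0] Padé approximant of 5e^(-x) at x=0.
5*x**2/2 - 5*x + 5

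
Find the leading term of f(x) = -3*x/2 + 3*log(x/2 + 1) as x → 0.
-3*x**2/8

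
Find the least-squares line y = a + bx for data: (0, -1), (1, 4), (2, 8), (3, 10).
a = -3/10, b = 37/10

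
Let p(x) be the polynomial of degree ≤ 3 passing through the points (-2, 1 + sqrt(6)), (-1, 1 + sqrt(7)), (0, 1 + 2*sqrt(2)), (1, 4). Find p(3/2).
-35*sqrt(2)/8 - 5*sqrt(6)/16 + 21*sqrt(7)/16 + 121/16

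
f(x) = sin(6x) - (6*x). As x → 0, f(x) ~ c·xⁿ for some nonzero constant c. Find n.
3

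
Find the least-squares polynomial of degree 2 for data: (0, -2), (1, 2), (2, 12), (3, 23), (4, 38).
-81/35 + (247/70)x + (23/14)x²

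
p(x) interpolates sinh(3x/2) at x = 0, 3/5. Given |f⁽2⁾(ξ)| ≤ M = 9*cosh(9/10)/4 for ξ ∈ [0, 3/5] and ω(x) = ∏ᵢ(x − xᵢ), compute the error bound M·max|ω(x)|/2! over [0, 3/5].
81*cosh(9/10)/800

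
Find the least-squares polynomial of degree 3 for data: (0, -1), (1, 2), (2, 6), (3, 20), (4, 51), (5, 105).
-8/9 + (1493/378)x + (-659/252)x² + (131/108)x³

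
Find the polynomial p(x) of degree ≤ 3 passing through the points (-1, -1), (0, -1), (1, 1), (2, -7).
-2*x**3 + x**2 + 3*x - 1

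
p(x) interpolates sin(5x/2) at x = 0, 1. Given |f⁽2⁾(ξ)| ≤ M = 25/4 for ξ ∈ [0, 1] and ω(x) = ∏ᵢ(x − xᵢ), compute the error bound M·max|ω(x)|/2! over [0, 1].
25/32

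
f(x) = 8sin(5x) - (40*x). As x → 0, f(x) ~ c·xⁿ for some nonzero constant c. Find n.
3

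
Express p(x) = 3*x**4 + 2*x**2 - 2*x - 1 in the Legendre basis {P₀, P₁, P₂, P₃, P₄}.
(4/15)P₀ + (-2)P₁ + (64/21)P₂ + (24/35)P₄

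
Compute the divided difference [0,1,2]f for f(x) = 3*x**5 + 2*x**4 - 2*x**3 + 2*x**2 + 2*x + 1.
55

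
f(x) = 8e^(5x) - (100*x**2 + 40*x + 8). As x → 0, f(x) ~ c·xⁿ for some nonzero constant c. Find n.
3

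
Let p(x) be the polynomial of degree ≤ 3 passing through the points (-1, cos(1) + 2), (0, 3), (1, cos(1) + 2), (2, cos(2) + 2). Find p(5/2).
-5*cos(1)/2 + 35*cos(2)/16 + 53/16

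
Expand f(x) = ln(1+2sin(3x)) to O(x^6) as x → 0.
6*x - 18*x**2 + 63*x**3 - 270*x**4 + 4941*x**5/4 + O(x**6)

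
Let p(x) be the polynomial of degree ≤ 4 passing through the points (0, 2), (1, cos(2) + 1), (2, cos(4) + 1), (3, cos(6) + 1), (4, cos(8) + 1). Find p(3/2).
45*cos(4)/64 + 15*cos(2)/32 - 5*cos(6)/32 + 3*cos(8)/128 + 123/128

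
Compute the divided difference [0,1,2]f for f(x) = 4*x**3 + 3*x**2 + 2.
15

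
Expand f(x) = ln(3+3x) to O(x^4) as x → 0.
log(3) + x - x**2/2 + x**3/3 + O(x**4)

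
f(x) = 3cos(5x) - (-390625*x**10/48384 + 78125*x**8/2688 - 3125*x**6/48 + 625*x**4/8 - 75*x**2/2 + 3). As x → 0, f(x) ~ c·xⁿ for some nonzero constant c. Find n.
12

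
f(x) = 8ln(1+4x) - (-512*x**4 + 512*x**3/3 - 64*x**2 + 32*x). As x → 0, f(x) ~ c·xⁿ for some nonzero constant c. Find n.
5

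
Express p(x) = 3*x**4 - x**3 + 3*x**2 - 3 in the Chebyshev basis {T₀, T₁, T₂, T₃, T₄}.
(-3/8)T₀ + (-3/4)T₁ + (3)T₂ + (-1/4)T₃ + (3/8)T₄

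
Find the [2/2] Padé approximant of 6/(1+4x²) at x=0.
6/(4*x**2 + 1)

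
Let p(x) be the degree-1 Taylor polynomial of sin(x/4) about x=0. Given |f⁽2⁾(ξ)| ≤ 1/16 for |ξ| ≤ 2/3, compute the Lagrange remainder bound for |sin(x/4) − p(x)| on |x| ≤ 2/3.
1/72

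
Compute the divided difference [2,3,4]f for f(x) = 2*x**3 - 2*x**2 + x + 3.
16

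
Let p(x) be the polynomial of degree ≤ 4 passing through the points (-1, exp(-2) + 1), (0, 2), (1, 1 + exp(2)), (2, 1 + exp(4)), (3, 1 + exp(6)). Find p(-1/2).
((-5*exp(6) - 70*exp(2) + 268 + 28*exp(4))*exp(2) + 35)*exp(-2)/128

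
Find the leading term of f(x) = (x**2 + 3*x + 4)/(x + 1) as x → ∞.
x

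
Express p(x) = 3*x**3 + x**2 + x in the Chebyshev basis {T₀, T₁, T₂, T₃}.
(1/2)T₀ + (13/4)T₁ + (1/2)T₂ + (3/4)T₃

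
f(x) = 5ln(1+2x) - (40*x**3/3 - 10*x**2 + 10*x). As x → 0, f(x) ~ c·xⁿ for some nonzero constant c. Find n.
4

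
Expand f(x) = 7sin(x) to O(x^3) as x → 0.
7*x + O(x**3)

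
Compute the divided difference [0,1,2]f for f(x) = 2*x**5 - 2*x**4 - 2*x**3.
10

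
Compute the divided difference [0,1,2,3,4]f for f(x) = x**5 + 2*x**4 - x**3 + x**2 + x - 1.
12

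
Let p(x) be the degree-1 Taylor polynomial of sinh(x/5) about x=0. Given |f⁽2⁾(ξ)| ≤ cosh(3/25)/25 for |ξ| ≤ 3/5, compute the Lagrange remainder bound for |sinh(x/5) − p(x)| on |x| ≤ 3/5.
9*cosh(3/25)/1250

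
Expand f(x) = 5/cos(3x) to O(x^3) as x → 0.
5 + 45*x**2/2 + O(x**3)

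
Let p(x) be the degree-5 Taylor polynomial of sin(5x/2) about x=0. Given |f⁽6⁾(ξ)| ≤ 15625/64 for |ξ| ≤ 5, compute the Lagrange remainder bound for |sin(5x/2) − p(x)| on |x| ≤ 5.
48828125/9216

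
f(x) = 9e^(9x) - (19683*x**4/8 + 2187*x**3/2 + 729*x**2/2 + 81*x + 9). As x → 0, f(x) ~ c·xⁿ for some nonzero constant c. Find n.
5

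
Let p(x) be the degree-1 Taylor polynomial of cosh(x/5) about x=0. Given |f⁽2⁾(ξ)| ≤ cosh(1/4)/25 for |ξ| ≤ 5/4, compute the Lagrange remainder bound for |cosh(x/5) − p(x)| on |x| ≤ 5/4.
cosh(1/4)/32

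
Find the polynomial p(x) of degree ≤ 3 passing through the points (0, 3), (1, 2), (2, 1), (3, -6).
-x**3 + 3*x**2 - 3*x + 3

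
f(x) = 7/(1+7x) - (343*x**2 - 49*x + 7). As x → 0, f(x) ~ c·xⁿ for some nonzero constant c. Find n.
3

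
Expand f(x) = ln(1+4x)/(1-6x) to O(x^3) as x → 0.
4*x + 16*x**2 + O(x**3)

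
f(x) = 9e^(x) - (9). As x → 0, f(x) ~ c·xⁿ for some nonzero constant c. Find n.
1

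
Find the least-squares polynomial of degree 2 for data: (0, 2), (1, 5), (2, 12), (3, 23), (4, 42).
82/35 + (-17/35)x + (18/7)x²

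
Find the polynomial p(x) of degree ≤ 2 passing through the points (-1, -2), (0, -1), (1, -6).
-3*x**2 - 2*x - 1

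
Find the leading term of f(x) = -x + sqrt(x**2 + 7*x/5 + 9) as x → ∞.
7/10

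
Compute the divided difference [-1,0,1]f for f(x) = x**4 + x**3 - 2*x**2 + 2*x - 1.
-1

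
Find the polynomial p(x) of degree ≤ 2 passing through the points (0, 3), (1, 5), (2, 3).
-2*x**2 + 4*x + 3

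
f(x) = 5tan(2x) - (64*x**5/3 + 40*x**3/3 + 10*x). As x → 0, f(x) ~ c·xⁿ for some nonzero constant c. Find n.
7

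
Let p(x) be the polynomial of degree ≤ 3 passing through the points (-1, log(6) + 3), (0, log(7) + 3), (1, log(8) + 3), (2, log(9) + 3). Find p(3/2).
log(4*2**(7/8)*21**(11/16)/7) + 3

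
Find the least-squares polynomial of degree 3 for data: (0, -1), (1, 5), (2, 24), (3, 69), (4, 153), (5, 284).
-53/63 + (412/189)x + (325/252)x² + (209/108)x³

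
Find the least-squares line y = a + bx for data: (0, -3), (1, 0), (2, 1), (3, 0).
a = -2, b = 1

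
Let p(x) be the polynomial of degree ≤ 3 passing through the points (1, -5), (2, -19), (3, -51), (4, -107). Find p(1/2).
-23/8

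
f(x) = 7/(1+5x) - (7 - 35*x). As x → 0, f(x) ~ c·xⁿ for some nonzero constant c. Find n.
2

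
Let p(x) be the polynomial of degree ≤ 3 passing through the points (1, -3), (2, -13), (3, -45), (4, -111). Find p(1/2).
-5/2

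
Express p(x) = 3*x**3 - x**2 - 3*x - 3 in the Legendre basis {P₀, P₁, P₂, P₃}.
(-10/3)P₀ + (-6/5)P₁ + (-2/3)P₂ + (6/5)P₃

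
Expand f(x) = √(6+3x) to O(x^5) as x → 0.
sqrt(6) + sqrt(6)*x/4 - sqrt(6)*x**2/32 + sqrt(6)*x**3/128 - 5*sqrt(6)*x**4/2048 + O(x**5)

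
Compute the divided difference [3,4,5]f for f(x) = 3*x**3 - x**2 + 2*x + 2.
35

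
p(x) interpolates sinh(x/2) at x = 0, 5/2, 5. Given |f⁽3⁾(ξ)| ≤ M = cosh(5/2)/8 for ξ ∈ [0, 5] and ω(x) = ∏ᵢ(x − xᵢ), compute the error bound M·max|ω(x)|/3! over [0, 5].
125*sqrt(3)*cosh(5/2)/1728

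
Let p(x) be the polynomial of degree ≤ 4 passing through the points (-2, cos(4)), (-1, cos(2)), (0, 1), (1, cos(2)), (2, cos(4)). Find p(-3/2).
-35/64 + 21*cos(2)/16 + 15*cos(4)/64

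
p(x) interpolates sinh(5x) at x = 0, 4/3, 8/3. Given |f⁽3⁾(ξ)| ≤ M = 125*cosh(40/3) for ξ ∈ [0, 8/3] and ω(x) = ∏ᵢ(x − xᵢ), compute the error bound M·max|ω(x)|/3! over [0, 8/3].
8000*sqrt(3)*cosh(40/3)/729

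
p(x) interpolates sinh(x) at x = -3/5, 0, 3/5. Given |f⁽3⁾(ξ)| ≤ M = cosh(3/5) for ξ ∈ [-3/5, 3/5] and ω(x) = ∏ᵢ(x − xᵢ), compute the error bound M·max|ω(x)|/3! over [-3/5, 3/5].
sqrt(3)*cosh(3/5)/125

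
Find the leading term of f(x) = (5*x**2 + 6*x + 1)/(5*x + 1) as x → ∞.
x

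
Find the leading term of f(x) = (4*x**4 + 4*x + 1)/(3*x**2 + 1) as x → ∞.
4*x**2/3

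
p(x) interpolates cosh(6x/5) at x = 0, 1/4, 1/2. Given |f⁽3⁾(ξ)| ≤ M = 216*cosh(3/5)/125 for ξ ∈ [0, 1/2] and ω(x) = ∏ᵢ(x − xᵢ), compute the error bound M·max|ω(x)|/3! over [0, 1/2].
sqrt(3)*cosh(3/5)/1000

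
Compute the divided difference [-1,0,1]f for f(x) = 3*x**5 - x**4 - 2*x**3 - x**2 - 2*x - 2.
-2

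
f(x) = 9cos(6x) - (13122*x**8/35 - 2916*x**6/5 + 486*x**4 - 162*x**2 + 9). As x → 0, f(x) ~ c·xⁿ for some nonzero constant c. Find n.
10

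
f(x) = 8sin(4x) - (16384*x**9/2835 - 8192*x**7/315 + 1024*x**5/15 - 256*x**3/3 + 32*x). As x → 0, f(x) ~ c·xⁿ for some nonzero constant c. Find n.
11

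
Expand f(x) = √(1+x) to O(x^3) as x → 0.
1 + x/2 - x**2/8 + O(x**3)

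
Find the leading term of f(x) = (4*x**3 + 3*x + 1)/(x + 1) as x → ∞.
4*x**2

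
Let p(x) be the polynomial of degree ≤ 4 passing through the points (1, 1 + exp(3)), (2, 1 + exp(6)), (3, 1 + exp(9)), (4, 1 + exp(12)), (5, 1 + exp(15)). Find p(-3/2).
-1365*exp(12)/32 - 2145*exp(6)/32 + 1 + 3003*exp(3)/128 + 5005*exp(9)/64 + 1155*exp(15)/128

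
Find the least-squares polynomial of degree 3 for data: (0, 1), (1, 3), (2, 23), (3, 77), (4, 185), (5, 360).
67/63 + (-583/378)x + (139/252)x² + (305/108)x³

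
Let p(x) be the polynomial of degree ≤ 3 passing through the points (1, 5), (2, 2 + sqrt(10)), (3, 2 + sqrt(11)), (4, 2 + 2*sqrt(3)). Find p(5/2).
-sqrt(3)/8 + 9*sqrt(10)/16 + 29/16 + 9*sqrt(11)/16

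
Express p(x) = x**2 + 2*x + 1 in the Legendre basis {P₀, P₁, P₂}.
(4/3)P₀ + (2)P₁ + (2/3)P₂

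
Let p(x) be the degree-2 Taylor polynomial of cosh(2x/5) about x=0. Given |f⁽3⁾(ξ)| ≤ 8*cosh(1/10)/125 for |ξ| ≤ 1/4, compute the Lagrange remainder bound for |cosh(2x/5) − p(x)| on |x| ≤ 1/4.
cosh(1/10)/6000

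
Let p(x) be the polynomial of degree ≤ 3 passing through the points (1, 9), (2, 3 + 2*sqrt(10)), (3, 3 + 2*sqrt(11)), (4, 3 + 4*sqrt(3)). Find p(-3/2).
-495*sqrt(10)/8 - 105*sqrt(3)/4 + 717/8 + 385*sqrt(11)/8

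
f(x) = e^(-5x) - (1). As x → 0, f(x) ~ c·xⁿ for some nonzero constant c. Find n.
1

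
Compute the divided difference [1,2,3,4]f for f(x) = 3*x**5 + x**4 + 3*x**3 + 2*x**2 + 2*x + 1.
208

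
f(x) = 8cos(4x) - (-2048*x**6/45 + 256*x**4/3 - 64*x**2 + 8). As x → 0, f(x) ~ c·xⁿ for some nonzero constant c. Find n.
8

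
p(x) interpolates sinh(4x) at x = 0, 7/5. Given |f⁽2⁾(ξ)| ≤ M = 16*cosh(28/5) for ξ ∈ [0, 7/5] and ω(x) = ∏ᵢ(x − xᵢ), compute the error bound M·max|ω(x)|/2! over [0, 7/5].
98*cosh(28/5)/25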